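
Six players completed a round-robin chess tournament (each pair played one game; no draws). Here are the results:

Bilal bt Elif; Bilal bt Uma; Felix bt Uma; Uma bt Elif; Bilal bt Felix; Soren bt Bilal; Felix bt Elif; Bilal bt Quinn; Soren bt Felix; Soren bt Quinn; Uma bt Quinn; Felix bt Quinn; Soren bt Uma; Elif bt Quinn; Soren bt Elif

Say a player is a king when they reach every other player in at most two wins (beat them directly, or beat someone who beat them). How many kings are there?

1

Uma cannot reach Felix, Soren, Bilal in two steps.
Elif cannot reach Uma, Felix, Soren, Bilal in two steps.
Felix cannot reach Soren, Bilal in two steps.
Soren reaches everyone (king).
Quinn cannot reach Uma, Elif, Felix, Soren, Bilal in two steps.
Bilal cannot reach Soren in two steps.
Kings: Soren — 1.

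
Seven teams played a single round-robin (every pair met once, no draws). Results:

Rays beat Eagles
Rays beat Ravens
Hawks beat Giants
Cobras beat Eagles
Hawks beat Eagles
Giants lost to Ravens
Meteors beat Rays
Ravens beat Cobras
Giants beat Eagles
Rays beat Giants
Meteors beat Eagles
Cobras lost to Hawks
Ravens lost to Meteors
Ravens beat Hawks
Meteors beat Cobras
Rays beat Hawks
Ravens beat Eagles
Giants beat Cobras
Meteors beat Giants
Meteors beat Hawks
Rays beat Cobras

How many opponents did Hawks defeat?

Hawks' results: beat Cobras, Giants, Eagles; lost to Rays, Meteors, Ravens.
That is 3 wins.

3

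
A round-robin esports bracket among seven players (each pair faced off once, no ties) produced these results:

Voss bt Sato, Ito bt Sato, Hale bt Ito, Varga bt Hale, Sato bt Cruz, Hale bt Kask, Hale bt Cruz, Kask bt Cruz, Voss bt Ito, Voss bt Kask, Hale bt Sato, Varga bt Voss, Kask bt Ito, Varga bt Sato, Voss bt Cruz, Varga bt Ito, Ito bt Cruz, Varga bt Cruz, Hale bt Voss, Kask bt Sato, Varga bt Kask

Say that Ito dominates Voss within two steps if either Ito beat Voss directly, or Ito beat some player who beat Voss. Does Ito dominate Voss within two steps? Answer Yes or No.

Ito did not beat Voss directly.
Ito beat Cruz, Sato, but each of them lost to Voss. No two-step path.

No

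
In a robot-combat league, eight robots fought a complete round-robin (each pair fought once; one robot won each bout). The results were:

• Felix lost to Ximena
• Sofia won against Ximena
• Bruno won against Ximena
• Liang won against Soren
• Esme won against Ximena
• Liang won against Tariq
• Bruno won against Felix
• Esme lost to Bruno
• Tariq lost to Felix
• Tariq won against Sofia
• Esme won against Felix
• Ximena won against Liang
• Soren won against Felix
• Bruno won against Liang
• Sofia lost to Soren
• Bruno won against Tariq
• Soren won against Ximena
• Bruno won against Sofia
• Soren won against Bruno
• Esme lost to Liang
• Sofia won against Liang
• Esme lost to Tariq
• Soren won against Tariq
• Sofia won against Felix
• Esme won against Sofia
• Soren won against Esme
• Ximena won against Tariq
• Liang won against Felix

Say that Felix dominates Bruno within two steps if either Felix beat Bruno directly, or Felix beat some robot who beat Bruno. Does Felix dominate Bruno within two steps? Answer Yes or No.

Felix did not beat Bruno directly.
Felix beat Tariq, but each of them lost to Bruno. No two-step path.

No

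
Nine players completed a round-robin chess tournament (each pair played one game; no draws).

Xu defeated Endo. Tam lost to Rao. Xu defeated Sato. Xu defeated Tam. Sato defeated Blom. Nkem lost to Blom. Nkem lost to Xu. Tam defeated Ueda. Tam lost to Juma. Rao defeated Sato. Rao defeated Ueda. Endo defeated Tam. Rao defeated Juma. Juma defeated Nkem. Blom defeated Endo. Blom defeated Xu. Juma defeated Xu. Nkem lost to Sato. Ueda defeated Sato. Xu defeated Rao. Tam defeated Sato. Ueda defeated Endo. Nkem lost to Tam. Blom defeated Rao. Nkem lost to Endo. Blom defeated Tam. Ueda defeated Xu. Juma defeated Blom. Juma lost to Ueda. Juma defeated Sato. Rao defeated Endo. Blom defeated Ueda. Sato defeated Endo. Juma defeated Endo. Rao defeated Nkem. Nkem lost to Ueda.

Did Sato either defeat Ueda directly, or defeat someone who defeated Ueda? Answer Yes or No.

Yes

Sato did not beat Ueda directly.
Sato beat Blom, Nkem, Endo. Of those, Blom beat Ueda.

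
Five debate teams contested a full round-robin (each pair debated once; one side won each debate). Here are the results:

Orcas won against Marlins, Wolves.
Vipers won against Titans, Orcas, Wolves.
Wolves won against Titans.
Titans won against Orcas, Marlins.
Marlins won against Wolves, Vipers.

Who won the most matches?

Vipers

Win totals: Marlins 2, Wolves 1, Titans 2, Vipers 3, Orcas 2.
Vipers leads with 3 wins (next highest: 2).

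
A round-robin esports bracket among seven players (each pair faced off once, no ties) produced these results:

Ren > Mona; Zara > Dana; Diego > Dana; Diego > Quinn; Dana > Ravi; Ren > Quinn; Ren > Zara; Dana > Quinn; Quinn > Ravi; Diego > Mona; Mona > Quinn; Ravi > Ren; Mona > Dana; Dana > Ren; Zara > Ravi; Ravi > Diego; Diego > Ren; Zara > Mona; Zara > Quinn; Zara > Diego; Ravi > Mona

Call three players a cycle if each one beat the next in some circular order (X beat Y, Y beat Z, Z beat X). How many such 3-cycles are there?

9

Win totals: Ren 3, Dana 3, Zara 5, Quinn 1, Mona 2, Ravi 3, Diego 4.
A player with w wins dominates both others in C(w,2) triples; summing gives 3 + 3 + 10 + 0 + 1 + 3 + 6 = 26 transitive triples.
Total triples C(7,3) = 35, so cyclic triples = 35 − 26 = 9.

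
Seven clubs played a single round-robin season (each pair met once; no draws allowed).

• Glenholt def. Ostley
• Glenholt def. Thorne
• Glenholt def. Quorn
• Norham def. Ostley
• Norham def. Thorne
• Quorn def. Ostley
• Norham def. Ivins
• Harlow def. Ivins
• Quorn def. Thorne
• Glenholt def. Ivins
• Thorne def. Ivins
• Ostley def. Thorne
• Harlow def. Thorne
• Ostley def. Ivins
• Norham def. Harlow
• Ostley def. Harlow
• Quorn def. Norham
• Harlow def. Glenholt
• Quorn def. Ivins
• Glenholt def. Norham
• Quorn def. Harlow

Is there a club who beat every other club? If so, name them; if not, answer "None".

None

Highest win total is Quorn with 5 (out of 6 possible).
Quorn lost to Glenholt, so no club went undefeated.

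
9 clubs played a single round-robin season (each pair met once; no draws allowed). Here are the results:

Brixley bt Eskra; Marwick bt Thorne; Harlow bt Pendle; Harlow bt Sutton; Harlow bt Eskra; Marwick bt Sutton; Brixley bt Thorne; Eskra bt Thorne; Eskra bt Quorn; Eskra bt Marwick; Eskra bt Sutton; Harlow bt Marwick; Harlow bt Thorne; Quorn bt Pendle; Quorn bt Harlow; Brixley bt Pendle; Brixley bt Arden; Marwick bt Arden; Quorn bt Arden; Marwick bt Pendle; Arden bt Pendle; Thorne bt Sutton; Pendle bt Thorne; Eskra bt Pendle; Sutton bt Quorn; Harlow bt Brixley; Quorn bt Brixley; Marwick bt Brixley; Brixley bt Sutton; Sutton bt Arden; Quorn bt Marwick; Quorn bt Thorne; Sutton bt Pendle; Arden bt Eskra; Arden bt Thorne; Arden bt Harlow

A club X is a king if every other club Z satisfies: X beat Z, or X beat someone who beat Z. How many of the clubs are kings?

7

Harlow reaches everyone (king).
Brixley reaches everyone (king).
Sutton reaches everyone (king).
Marwick reaches everyone (king).
Pendle cannot reach Harlow, Brixley, Marwick, Quorn, Eskra, Arden in two steps.
Thorne cannot reach Harlow, Brixley, Marwick, Eskra in two steps.
Quorn reaches everyone (king).
Eskra reaches everyone (king).
Arden reaches everyone (king).
Kings: Harlow, Brixley, Sutton, Marwick, Quorn, Eskra, Arden — 7.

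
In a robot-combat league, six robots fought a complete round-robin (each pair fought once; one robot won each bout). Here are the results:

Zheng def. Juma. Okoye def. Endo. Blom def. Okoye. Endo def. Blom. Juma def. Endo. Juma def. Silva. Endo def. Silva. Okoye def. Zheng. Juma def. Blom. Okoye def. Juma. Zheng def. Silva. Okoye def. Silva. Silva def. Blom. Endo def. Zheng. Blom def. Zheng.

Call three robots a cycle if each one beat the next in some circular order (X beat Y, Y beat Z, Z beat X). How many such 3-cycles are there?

6

Win totals: Okoye 4, Juma 3, Silva 1, Endo 3, Blom 2, Zheng 2.
A robot with w wins dominates both others in C(w,2) triples; summing gives 6 + 3 + 0 + 3 + 1 + 1 = 14 transitive triples.
Total triples C(6,3) = 20, so cyclic triples = 20 − 14 = 6.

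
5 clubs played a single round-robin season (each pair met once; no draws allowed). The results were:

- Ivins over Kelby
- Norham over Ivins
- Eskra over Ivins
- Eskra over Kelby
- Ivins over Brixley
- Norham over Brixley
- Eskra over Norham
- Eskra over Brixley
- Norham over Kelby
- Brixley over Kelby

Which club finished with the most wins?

Eskra

Win totals: Kelby 0, Ivins 2, Eskra 4, Norham 3, Brixley 1.
Eskra leads with 4 wins (next highest: 3).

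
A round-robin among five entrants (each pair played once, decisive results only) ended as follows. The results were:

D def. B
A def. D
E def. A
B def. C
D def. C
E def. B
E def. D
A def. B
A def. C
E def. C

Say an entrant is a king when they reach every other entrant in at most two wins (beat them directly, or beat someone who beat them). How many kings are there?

1

A cannot reach E in two steps.
B cannot reach A, D, E in two steps.
C cannot reach A, B, D, E in two steps.
D cannot reach A, E in two steps.
E reaches everyone (king).
Kings: E — 1.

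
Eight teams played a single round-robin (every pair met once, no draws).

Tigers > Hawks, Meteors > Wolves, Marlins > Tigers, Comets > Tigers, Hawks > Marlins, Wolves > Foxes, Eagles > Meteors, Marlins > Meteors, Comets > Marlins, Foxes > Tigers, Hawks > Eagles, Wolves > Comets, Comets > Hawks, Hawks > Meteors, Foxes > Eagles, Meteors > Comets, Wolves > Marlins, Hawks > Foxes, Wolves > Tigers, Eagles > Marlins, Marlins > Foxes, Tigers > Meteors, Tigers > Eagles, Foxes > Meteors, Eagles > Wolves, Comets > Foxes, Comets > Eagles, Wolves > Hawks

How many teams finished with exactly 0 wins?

Win totals: Marlins 3, Comets 5, Eagles 3, Meteors 2, Hawks 4, Tigers 3, Wolves 5, Foxes 3.
No team has exactly 0 wins.

0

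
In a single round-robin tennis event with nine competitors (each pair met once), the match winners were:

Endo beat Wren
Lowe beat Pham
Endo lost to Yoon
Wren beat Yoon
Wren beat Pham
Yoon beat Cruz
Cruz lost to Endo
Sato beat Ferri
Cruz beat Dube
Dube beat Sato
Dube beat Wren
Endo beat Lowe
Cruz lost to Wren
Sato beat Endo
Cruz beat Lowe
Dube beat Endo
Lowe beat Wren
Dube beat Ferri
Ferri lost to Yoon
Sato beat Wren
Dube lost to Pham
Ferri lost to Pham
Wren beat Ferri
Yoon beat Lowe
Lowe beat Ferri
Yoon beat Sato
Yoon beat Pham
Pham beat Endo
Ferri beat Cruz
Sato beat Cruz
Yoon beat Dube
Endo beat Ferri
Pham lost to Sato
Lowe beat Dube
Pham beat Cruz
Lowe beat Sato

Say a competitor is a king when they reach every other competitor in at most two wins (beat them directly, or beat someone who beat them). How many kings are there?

Wren reaches everyone (king).
Yoon reaches everyone (king).
Sato reaches everyone (king).
Dube reaches everyone (king).
Cruz cannot reach Yoon in two steps.
Endo reaches everyone (king).
Pham cannot reach Yoon in two steps.
Ferri cannot reach Wren, Yoon, Sato, Endo, Pham in two steps.
Lowe reaches everyone (king).
Kings: Wren, Yoon, Sato, Dube, Endo, Lowe — 6.

6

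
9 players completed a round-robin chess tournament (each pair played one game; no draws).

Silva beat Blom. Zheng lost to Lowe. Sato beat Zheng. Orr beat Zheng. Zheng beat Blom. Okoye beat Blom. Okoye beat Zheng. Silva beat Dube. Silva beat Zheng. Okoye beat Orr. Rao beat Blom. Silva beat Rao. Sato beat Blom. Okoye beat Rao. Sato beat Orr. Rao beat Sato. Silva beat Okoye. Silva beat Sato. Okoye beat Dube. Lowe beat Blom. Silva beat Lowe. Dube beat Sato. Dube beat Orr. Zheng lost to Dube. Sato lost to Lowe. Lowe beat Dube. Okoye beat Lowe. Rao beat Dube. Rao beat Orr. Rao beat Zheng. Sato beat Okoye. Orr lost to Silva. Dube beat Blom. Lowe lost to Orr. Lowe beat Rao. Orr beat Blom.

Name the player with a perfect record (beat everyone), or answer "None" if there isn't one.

Silva has 8 wins out of 8 opponents — a perfect record.

Silva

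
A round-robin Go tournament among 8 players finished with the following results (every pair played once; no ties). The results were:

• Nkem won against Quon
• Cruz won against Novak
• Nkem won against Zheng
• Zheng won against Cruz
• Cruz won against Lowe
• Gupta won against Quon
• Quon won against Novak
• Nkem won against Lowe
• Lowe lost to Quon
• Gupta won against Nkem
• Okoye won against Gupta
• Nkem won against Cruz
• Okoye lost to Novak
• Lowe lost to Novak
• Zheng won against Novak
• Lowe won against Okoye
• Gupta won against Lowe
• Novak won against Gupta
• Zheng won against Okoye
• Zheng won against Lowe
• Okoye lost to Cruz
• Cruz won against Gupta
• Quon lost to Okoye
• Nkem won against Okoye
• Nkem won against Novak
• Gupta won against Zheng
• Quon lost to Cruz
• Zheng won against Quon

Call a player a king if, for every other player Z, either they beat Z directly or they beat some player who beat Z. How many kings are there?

3

Quon cannot reach Cruz, Nkem, Zheng in two steps.
Novak cannot reach Cruz in two steps.
Lowe cannot reach Novak, Cruz, Nkem, Zheng in two steps.
Cruz reaches everyone (king).
Okoye cannot reach Cruz in two steps.
Nkem reaches everyone (king).
Zheng cannot reach Nkem in two steps.
Gupta reaches everyone (king).
Kings: Cruz, Nkem, Gupta — 3.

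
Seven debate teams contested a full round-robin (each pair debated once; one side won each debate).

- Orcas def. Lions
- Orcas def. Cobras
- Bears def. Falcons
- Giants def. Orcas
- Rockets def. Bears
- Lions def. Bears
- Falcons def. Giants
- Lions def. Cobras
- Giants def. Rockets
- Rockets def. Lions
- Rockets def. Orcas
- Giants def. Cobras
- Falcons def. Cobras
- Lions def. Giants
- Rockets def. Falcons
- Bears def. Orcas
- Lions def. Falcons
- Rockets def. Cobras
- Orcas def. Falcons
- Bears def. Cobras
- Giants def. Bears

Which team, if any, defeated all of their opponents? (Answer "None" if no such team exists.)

Highest win total is Rockets with 5 (out of 6 possible).
Rockets lost to Giants, so no team went undefeated.

None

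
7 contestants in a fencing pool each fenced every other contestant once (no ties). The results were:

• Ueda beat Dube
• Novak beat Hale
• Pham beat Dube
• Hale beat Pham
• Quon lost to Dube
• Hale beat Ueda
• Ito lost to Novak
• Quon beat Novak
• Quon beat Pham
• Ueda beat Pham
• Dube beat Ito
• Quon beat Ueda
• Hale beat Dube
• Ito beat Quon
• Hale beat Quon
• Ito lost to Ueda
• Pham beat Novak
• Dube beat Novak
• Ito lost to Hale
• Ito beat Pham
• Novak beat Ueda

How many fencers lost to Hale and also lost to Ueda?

Hale beat: Quon, Pham, Ueda, Dube, Ito.
Ueda beat: Pham, Dube, Ito.
Both beat: Pham, Dube, Ito — 3.

3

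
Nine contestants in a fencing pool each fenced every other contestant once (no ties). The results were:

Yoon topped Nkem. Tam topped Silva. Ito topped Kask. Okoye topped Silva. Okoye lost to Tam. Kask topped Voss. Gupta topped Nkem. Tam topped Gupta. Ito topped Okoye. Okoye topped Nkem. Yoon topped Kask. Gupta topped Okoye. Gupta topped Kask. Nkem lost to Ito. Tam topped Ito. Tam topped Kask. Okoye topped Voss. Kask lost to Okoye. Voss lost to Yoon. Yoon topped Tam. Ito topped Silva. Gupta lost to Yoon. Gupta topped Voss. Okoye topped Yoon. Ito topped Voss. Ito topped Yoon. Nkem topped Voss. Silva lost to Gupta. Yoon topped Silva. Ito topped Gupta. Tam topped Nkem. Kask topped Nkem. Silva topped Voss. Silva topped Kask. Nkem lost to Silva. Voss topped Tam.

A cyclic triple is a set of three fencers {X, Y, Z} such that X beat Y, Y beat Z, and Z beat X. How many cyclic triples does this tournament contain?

9

Win totals: Gupta 5, Ito 7, Okoye 5, Kask 2, Silva 3, Nkem 1, Yoon 6, Voss 1, Tam 6.
A fencer with w wins dominates both others in C(w,2) triples; summing gives 10 + 21 + 10 + 1 + 3 + 0 + 15 + 0 + 15 = 75 transitive triples.
Total triples C(9,3) = 84, so cyclic triples = 84 − 75 = 9.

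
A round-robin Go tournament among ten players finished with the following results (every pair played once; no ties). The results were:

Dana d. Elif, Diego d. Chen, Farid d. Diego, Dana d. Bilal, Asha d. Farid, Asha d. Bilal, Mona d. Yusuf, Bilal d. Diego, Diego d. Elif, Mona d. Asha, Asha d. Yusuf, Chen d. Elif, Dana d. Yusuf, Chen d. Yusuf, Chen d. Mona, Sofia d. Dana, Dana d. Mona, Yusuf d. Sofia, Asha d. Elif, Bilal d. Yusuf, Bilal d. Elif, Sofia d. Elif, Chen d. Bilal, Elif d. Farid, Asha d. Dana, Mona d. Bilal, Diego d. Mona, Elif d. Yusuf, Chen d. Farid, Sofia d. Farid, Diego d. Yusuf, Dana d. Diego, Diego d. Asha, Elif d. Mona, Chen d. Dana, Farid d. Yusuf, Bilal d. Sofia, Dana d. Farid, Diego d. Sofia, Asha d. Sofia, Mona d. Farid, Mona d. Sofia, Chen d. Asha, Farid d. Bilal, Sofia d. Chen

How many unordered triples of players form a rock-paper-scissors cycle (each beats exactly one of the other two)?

26

Win totals: Asha 6, Elif 3, Bilal 4, Sofia 4, Chen 7, Farid 3, Dana 6, Yusuf 1, Diego 6, Mona 5.
A player with w wins dominates both others in C(w,2) triples; summing gives 15 + 3 + 6 + 6 + 21 + 3 + 15 + 0 + 15 + 10 = 94 transitive triples.
Total triples C(10,3) = 120, so cyclic triples = 120 − 94 = 26.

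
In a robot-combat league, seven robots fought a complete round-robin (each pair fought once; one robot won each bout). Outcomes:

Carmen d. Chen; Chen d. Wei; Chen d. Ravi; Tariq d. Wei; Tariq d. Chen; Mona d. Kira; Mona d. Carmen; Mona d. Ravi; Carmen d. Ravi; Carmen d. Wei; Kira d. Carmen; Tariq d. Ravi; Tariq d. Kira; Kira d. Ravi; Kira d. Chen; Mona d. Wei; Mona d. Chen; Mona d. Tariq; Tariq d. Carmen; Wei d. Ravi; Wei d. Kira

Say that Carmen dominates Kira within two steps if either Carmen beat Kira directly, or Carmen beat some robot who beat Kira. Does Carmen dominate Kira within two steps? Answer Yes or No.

Carmen did not beat Kira directly.
Carmen beat Ravi, Chen, Wei. Of those, Wei beat Kira.

Yes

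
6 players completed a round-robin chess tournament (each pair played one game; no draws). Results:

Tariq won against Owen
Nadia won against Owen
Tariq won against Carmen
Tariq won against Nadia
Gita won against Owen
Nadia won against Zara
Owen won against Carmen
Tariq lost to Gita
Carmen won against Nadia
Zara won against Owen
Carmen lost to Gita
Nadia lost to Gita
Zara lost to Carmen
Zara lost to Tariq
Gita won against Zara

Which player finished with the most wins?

Win totals: Nadia 2, Zara 1, Gita 5, Owen 1, Tariq 4, Carmen 2.
Gita leads with 5 wins (next highest: 4).

Gita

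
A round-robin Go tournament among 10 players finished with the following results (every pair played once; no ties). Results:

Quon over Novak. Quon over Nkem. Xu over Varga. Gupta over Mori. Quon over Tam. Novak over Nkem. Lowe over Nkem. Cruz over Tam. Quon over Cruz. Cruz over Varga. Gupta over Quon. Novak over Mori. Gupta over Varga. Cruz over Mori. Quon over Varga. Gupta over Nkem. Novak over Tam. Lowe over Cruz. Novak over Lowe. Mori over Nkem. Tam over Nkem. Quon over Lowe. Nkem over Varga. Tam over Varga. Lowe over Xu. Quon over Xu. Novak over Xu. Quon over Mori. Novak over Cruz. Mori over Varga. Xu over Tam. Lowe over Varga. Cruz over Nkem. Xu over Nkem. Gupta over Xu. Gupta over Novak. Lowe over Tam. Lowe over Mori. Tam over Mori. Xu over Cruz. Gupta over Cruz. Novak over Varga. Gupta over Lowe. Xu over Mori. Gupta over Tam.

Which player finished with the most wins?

Gupta

Win totals: Mori 2, Varga 0, Novak 7, Nkem 1, Lowe 6, Quon 8, Xu 5, Gupta 9, Cruz 4, Tam 3.
Gupta leads with 9 wins (next highest: 8).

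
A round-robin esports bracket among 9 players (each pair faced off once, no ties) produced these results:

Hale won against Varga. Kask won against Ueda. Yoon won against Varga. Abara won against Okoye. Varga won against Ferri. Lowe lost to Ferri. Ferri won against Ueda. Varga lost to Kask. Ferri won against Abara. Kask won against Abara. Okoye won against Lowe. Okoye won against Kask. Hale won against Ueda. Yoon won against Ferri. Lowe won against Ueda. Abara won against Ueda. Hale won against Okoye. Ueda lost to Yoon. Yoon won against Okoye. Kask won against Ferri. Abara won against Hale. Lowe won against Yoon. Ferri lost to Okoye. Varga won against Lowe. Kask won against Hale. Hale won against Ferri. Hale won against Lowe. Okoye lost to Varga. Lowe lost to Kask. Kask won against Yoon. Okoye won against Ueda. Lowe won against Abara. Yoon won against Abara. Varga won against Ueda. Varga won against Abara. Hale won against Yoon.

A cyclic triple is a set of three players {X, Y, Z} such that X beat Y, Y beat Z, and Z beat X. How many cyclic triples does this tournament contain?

Win totals: Ueda 0, Kask 7, Abara 3, Ferri 3, Varga 5, Okoye 4, Hale 6, Lowe 3, Yoon 5.
A player with w wins dominates both others in C(w,2) triples; summing gives 0 + 21 + 3 + 3 + 10 + 6 + 15 + 3 + 10 = 71 transitive triples.
Total triples C(9,3) = 84, so cyclic triples = 84 − 71 = 13.

13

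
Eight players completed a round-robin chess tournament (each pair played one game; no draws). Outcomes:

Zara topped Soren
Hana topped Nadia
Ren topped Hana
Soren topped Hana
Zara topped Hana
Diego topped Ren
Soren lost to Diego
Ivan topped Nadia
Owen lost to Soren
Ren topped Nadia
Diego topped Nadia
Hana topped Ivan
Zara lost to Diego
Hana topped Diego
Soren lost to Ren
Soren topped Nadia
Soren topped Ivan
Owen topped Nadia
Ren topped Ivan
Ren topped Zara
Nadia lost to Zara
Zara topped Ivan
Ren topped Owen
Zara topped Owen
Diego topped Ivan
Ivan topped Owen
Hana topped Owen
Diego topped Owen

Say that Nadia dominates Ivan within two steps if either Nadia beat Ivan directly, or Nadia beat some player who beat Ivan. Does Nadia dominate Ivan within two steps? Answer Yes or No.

No

Nadia did not beat Ivan directly.
Nadia beat no one, so there is no intermediate player.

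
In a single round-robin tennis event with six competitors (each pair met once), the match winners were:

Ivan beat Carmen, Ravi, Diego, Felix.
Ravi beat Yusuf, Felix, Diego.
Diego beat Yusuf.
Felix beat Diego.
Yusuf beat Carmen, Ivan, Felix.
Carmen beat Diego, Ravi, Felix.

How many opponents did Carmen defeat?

Carmen's results: beat Ravi, Felix, Diego; lost to Yusuf, Ivan.
That is 3 wins.

3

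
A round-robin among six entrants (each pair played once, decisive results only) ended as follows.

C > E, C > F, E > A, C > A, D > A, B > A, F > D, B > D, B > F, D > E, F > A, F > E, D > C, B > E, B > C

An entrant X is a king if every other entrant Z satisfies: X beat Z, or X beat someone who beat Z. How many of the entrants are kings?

A cannot reach B, C, D, E, F in two steps.
B reaches everyone (king).
C cannot reach B in two steps.
D cannot reach B in two steps.
E cannot reach B, C, D, F in two steps.
F cannot reach B in two steps.
Kings: B — 1.

1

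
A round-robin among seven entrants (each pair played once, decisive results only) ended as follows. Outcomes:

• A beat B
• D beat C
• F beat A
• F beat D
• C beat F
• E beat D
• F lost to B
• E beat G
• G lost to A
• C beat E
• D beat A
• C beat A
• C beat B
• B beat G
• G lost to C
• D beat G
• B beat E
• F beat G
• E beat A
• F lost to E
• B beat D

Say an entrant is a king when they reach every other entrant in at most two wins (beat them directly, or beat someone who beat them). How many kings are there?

A cannot reach C in two steps.
B reaches everyone (king).
C reaches everyone (king).
D reaches everyone (king).
E reaches everyone (king).
F cannot reach E in two steps.
G cannot reach A, B, C, D, E, F in two steps.
Kings: B, C, D, E — 4.

4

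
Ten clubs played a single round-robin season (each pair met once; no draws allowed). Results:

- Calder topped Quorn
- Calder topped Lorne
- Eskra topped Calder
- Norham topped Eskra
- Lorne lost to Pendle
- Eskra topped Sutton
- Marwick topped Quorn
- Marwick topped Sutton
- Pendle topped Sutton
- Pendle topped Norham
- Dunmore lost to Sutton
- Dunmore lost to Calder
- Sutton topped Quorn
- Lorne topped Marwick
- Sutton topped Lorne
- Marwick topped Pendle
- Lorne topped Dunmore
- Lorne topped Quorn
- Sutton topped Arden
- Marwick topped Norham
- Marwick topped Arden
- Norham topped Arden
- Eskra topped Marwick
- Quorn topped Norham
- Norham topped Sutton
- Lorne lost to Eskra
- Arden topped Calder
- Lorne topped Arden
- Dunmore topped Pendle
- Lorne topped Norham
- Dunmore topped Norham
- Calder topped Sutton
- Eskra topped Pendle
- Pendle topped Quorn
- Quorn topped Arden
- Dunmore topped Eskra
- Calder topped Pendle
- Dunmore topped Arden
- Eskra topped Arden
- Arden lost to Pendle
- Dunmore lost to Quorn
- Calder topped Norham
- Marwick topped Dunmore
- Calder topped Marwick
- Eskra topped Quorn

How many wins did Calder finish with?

Calder's results: beat Pendle, Marwick, Quorn, Lorne, Sutton, Norham, Dunmore; lost to Eskra, Arden.
That is 7 wins.

7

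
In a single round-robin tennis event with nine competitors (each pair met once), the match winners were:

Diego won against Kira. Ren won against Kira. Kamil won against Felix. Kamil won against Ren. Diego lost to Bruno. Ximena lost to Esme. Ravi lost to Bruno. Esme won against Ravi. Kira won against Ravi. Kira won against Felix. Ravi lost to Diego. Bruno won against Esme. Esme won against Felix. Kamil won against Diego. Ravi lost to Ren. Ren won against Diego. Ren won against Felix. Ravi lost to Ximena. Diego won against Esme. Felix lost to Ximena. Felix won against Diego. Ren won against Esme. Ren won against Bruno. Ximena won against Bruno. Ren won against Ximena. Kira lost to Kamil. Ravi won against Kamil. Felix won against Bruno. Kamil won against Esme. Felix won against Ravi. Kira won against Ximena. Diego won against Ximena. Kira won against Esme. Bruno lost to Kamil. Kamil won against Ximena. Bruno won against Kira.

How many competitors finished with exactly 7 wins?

2

Win totals: Bruno 4, Diego 4, Esme 3, Kira 4, Ximena 3, Ren 7, Felix 3, Ravi 1, Kamil 7.
Exactly 7: Ren, Kamil — 2 competitors.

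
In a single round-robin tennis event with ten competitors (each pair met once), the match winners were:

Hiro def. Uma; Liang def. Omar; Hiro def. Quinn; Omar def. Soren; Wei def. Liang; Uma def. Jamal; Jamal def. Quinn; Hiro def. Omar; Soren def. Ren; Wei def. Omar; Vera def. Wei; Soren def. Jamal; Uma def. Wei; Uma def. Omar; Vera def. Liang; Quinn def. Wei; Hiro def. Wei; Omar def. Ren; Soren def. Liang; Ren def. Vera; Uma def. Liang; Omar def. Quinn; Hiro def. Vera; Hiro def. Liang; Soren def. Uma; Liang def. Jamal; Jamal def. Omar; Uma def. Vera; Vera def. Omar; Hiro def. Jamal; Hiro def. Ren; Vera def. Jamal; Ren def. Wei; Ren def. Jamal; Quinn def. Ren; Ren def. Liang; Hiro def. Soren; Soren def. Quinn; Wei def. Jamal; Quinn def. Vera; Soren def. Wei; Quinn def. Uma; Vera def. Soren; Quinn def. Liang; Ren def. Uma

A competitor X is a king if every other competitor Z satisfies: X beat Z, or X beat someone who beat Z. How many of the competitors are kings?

Uma cannot reach Hiro in two steps.
Ren cannot reach Hiro in two steps.
Omar cannot reach Hiro in two steps.
Hiro reaches everyone (king).
Jamal cannot reach Hiro in two steps.
Quinn cannot reach Hiro in two steps.
Wei cannot reach Uma, Hiro, Vera in two steps.
Vera cannot reach Hiro in two steps.
Soren cannot reach Hiro in two steps.
Liang cannot reach Uma, Hiro, Wei, Vera in two steps.
Kings: Hiro — 1.

1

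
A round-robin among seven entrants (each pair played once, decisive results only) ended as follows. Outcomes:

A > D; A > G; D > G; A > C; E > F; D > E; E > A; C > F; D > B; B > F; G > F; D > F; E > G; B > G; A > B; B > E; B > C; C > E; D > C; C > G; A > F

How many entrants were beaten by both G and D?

G beat: F.
D beat: B, C, E, F, G.
Both beat: F — 1.

1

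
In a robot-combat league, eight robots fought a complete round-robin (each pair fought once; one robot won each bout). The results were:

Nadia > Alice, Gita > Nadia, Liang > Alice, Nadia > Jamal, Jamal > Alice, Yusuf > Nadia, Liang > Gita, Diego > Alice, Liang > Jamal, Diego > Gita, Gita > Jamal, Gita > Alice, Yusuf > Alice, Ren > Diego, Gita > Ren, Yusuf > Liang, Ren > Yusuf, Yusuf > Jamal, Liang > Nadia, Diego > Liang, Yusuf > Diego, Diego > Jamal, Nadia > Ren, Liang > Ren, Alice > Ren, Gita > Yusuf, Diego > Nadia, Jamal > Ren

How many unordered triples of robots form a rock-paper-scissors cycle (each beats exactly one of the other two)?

Win totals: Alice 1, Yusuf 5, Nadia 3, Ren 2, Gita 5, Liang 5, Diego 5, Jamal 2.
A robot with w wins dominates both others in C(w,2) triples; summing gives 0 + 10 + 3 + 1 + 10 + 10 + 10 + 1 = 45 transitive triples.
Total triples C(8,3) = 56, so cyclic triples = 56 − 45 = 11.

11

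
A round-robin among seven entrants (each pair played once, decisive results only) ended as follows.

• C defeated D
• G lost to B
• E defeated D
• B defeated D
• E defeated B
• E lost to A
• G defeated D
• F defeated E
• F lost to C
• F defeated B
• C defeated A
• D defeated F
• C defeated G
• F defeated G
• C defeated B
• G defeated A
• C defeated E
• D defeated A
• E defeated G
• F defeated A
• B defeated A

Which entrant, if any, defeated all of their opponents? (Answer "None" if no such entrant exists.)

C

C has 6 wins out of 6 opponents — a perfect record.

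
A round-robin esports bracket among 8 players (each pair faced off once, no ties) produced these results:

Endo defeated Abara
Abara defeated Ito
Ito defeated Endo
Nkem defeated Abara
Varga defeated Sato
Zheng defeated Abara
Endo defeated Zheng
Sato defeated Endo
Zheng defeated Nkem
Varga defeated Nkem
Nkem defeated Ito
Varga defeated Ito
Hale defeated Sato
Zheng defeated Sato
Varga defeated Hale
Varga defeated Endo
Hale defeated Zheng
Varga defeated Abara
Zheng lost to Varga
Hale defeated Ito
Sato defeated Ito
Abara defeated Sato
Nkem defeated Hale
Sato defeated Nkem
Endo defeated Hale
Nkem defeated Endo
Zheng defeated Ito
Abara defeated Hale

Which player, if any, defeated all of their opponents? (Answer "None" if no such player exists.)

Varga

Varga has 7 wins out of 7 opponents — a perfect record.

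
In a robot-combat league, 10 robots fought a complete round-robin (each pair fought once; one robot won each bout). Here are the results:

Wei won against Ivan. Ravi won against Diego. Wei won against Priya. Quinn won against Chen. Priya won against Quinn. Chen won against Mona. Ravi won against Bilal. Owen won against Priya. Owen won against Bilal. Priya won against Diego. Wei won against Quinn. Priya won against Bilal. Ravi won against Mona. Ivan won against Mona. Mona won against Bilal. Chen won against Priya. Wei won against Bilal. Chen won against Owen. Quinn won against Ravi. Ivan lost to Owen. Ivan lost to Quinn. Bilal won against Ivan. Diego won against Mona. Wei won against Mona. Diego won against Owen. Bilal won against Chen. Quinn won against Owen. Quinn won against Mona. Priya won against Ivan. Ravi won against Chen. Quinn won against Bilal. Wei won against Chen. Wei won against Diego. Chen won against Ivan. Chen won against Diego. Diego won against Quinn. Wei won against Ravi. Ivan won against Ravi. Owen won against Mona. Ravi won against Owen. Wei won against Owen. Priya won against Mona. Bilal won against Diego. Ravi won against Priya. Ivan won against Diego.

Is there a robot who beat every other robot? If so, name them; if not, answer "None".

Wei has 9 wins out of 9 opponents — a perfect record.

Wei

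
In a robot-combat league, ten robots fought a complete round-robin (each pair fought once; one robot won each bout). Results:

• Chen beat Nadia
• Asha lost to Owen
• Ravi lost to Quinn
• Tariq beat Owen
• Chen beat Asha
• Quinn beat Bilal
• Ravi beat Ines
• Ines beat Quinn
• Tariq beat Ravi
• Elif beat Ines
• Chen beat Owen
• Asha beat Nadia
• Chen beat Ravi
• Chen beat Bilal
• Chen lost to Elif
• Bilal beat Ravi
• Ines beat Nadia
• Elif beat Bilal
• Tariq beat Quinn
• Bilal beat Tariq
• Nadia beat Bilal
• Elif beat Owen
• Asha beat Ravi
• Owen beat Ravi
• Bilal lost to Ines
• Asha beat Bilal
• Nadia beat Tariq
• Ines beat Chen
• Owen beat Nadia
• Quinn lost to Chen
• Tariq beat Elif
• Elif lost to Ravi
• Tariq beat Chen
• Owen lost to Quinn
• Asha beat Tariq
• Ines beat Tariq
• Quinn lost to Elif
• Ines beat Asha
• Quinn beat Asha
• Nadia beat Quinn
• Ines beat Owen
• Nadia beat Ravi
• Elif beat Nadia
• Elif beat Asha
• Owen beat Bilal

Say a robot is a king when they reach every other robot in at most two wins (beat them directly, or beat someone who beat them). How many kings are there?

7

Tariq reaches everyone (king).
Chen reaches everyone (king).
Bilal cannot reach Nadia, Asha in two steps.
Elif reaches everyone (king).
Ravi reaches everyone (king).
Nadia reaches everyone (king).
Ines reaches everyone (king).
Asha reaches everyone (king).
Quinn cannot reach Chen in two steps.
Owen cannot reach Chen in two steps.
Kings: Tariq, Chen, Elif, Ravi, Nadia, Ines, Asha — 7.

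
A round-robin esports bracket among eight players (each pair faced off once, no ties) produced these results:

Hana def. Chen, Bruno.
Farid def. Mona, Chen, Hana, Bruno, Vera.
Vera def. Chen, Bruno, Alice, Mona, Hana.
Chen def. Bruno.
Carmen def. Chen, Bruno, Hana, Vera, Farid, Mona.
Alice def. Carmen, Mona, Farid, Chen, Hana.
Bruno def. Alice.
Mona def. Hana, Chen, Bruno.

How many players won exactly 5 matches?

Win totals: Alice 5, Vera 5, Farid 5, Mona 3, Carmen 6, Hana 2, Chen 1, Bruno 1.
Exactly 5: Alice, Vera, Farid — 3 players.

3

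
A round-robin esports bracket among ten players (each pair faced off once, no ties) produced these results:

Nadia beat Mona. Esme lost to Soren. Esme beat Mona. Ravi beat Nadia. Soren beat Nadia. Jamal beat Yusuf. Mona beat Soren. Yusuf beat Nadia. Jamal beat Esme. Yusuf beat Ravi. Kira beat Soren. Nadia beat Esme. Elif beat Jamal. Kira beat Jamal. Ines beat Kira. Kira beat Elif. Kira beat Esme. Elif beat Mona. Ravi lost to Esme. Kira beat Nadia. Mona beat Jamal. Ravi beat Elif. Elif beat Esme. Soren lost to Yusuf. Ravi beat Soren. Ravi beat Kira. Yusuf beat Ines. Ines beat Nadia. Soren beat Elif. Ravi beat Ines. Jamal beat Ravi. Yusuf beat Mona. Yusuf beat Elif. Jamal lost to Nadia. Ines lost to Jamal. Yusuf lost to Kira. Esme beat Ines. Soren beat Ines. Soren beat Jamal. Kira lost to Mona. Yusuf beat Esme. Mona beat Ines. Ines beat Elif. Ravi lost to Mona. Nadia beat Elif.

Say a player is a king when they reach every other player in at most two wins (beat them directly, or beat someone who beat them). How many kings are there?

Yusuf reaches everyone (king).
Jamal reaches everyone (king).
Ines cannot reach Ravi in two steps.
Esme cannot reach Yusuf in two steps.
Mona reaches everyone (king).
Nadia reaches everyone (king).
Kira reaches everyone (king).
Ravi reaches everyone (king).
Elif cannot reach Nadia in two steps.
Soren reaches everyone (king).
Kings: Yusuf, Jamal, Mona, Nadia, Kira, Ravi, Soren — 7.

7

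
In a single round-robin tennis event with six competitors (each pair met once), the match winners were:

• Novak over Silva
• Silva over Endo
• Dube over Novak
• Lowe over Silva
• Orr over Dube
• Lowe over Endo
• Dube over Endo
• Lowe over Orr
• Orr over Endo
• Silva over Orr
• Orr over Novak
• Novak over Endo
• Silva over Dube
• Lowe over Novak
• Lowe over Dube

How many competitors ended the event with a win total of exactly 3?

Win totals: Lowe 5, Novak 2, Silva 3, Orr 3, Endo 0, Dube 2.
Exactly 3: Silva, Orr — 2 competitors.

2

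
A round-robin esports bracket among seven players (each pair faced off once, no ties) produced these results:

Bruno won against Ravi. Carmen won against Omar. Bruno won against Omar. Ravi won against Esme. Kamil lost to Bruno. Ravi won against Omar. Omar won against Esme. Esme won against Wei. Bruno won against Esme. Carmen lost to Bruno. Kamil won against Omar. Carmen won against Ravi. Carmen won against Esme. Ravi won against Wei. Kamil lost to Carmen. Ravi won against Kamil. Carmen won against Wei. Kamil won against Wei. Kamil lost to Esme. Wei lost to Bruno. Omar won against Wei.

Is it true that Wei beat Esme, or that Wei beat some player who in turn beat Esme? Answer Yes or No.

Wei did not beat Esme directly.
Wei beat no one, so there is no intermediate player.

No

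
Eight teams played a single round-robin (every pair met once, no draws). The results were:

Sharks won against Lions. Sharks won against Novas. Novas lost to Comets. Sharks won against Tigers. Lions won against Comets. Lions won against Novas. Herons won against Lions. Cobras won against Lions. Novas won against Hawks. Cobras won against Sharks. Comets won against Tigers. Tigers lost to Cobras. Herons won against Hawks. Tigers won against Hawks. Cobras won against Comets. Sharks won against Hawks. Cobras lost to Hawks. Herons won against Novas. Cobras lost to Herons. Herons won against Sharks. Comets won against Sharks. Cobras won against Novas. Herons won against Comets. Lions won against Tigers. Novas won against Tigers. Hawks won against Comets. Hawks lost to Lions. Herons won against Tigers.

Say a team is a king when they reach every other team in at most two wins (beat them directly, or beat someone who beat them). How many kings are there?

Herons reaches everyone (king).
Novas cannot reach Herons, Lions, Sharks in two steps.
Hawks cannot reach Herons in two steps.
Cobras cannot reach Herons in two steps.
Lions cannot reach Herons in two steps.
Tigers cannot reach Herons, Novas, Lions, Sharks in two steps.
Comets cannot reach Herons, Cobras in two steps.
Sharks cannot reach Herons in two steps.
Kings: Herons — 1.

1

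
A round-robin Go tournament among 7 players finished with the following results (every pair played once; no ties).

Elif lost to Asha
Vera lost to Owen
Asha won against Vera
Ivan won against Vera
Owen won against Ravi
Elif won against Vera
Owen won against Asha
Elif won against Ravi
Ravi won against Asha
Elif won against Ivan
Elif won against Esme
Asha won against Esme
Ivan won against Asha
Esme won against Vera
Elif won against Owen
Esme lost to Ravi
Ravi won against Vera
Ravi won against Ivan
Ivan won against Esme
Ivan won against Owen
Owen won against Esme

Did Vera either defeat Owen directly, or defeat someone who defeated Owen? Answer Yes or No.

Vera did not beat Owen directly.
Vera beat no one, so there is no intermediate player.

No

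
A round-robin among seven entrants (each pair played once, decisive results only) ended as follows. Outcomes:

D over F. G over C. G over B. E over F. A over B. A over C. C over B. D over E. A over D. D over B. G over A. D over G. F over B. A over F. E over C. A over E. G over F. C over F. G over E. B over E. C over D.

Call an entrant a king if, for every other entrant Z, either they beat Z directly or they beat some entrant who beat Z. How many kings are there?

3

A reaches everyone (king).
B cannot reach A, D, G in two steps.
C cannot reach A in two steps.
D reaches everyone (king).
E cannot reach A, G in two steps.
F cannot reach A, C, D, G in two steps.
G reaches everyone (king).
Kings: A, D, G — 3.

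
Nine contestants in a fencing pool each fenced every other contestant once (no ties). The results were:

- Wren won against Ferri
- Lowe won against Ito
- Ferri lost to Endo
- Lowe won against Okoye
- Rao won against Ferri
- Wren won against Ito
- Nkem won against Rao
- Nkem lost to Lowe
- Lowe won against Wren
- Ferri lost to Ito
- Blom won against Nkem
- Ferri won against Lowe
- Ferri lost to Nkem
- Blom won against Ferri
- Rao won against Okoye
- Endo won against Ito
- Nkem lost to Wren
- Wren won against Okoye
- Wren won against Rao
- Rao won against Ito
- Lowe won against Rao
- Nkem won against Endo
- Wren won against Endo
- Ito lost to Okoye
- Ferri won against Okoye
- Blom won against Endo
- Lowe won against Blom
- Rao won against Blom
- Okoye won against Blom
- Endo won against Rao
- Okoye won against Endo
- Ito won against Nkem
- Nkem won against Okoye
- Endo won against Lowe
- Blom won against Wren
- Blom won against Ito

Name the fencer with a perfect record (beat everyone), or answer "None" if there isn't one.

None

Highest win total is Wren with 6 (out of 8 possible).
Wren lost to Blom, Lowe, so no fencer went undefeated.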